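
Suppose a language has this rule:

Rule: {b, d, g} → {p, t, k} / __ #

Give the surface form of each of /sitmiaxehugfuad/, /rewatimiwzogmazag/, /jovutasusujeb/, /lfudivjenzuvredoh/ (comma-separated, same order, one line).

sitmiaxehugfuat, rewatimiwzogmazak, jovutasusujep, lfudivjenzuvredoh

/sitmiaxehugfuad/: /d/ is a voiced stop in word-final position, so it devoices to [t]. → [sitmiaxehugfuat].
/rewatimiwzogmazag/: /g/ is a voiced stop in word-final position, so it devoices to [k]. → [rewatimiwzogmazak].
/jovutasusujeb/: /b/ is a voiced stop in word-final position, so it devoices to [p]. → [jovutasusujep].
/lfudivjenzuvredoh/: the rule's environment is not met; surfaces unchanged as [lfudivjenzuvredoh].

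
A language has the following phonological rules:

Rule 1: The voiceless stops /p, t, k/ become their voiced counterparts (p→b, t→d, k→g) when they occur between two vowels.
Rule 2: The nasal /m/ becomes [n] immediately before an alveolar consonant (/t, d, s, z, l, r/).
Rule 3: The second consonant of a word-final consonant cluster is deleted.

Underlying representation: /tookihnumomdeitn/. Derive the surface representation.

Rule 1 (intervocalic voicing): /k/ is a voiceless stop between vowels /o/ and /i/, so it voices to [g]. /tookihnumomdeitn/ → toogihnumomdeitn.
Rule 2 (nasal place assimilation): /m/ precedes the alveolar consonant /d/, so it assimilates in place to [n]. /toogihnumomdeitn/ → toogihnumondeitn.
Rule 3 (final cluster simplification): /n/ is the second consonant of a word-final cluster /tn/, so it deletes. /toogihnumondeitn/ → toogihnumondeit.

toogihnumondeit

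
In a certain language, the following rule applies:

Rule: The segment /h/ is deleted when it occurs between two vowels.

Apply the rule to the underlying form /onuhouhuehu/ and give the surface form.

onuouueu

/h/ occurs between vowels /u/ and /o/, so it deletes.
/h/ occurs between vowels /u/ and /u/, so it deletes.
/h/ occurs between vowels /e/ and /u/, so it deletes.
Surface form: [onuouueu].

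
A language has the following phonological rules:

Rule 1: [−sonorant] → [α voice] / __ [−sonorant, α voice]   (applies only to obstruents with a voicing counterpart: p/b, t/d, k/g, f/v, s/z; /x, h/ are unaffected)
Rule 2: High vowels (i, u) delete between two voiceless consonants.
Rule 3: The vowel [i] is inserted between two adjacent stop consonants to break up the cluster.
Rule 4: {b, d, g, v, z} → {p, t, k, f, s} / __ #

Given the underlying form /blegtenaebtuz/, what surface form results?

Rule 1 (regressive voicing assimilation): /g/ precedes the voiceless obstruent /t/, so it devoices to [k] by assimilation. /b/ precedes the voiceless obstruent /t/, so it devoices to [p] by assimilation. /blegtenaebtuz/ → blektenaeptuz.
Rule 2 (high vowel syncope): no segment meets the environment; /blektenaeptuz/ is unchanged.
Rule 3 (stop-cluster i-epenthesis): /k/ and /t/ form a stop–stop cluster, so [i] is inserted between them. /p/ and /t/ form a stop–stop cluster, so [i] is inserted between them. /blektenaeptuz/ → blekitenaepituz.
Rule 4 (final devoicing): /z/ is a voiced obstruent in word-final position, so it devoices to [s]. /blekitenaepituz/ → blekitenaepitus.

blekitenaepitus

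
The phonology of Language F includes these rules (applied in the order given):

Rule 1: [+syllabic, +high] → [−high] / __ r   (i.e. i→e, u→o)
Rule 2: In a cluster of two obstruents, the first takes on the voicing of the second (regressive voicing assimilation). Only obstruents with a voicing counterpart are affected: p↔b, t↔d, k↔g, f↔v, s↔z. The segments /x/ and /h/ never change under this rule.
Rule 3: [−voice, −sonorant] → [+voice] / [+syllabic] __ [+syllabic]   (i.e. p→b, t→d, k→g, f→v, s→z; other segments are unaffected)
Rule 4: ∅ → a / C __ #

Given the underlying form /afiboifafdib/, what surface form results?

Rule 1 (pre-rhotic lowering): no segment meets the environment; /afiboifafdib/ is unchanged.
Rule 2 (regressive voicing assimilation): /f/ precedes the voiced obstruent /d/, so it voices to [v] by assimilation. /afiboifafdib/ → afiboifavdib.
Rule 3 (intervocalic voicing): /f/ is a voiceless obstruent between vowels /a/ and /i/, so it voices to [v]. /f/ is a voiceless obstruent between vowels /i/ and /a/, so it voices to [v]. /afiboifavdib/ → aviboivavdib.
Rule 4 (final a-epenthesis): the form ends in the consonant /b/, so [a] is inserted word-finally. /aviboivavdib/ → aviboivavdiba.

aviboivavdiba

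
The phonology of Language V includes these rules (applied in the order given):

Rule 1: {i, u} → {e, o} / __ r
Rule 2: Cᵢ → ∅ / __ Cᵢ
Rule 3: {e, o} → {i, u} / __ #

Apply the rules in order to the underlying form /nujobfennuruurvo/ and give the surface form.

nujobfenoruorvu

Rule 1 (pre-rhotic lowering): /u/ is a high vowel immediately before /r/, so it lowers to [o]. /u/ is a high vowel immediately before /r/, so it lowers to [o]. /nujobfennuruurvo/ → nujobfennoruorvo.
Rule 2 (degemination): /nn/ is a geminate; the first /n/ deletes. /nujobfennoruorvo/ → nujobfenoruorvo.
Rule 3 (final vowel raising): /o/ is a mid vowel in word-final position, so it raises to [u]. /nujobfenoruorvo/ → nujobfenoruorvu.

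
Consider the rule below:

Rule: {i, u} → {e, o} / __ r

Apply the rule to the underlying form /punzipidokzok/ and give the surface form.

punzipidokzok

No segment of /punzipidokzok/ meets the structural description of the rule, so the form surfaces unchanged.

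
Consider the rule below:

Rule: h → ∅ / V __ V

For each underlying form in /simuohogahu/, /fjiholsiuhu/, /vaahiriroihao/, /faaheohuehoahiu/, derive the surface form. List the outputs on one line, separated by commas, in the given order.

simuoogau, fjiolsiuu, vaairiroiao, faaeoueoaiu

/simuohogahu/: /h/ occurs between vowels /o/ and /o/, so it deletes. /h/ occurs between vowels /a/ and /u/, so it deletes. → [simuoogau].
/fjiholsiuhu/: /h/ occurs between vowels /i/ and /o/, so it deletes. /h/ occurs between vowels /u/ and /u/, so it deletes. → [fjiolsiuu].
/vaahiriroihao/: /h/ occurs between vowels /a/ and /i/, so it deletes. /h/ occurs between vowels /i/ and /a/, so it deletes. → [vaairiroiao].
/faaheohuehoahiu/: /h/ occurs between vowels /a/ and /e/, so it deletes. /h/ occurs between vowels /o/ and /u/, so it deletes. /h/ occurs between vowels /e/ and /o/, so it deletes. /h/ occurs between vowels /a/ and /i/, so it deletes. → [faaeoueoaiu].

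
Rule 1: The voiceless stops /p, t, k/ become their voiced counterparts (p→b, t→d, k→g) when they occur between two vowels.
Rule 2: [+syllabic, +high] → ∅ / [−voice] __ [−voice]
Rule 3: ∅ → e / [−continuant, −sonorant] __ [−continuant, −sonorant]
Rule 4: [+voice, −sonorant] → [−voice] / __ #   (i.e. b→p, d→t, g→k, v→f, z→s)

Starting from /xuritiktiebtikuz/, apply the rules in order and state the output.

Rule 1 (intervocalic voicing): /t/ is a voiceless stop between vowels /i/ and /i/, so it voices to [d]. /k/ is a voiceless stop between vowels /i/ and /u/, so it voices to [g]. /xuritiktiebtikuz/ → xuridiktiebtiguz.
Rule 2 (high vowel syncope): no segment meets the environment; /xuridiktiebtiguz/ is unchanged.
Rule 3 (stop-cluster e-epenthesis): /k/ and /t/ form a stop–stop cluster, so [e] is inserted between them. /b/ and /t/ form a stop–stop cluster, so [e] is inserted between them. /xuridiktiebtiguz/ → xuridiketiebetiguz.
Rule 4 (final devoicing): /z/ is a voiced obstruent in word-final position, so it devoices to [s]. /xuridiketiebetiguz/ → xuridiketiebetigus.

xuridiketiebetigus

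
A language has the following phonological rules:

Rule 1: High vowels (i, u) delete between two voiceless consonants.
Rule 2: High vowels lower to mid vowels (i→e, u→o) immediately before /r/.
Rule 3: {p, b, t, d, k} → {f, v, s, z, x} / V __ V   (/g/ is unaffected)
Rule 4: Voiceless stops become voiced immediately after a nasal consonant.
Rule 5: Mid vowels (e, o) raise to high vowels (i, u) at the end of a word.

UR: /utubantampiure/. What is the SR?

Rule 1 (high vowel syncope): no segment meets the environment; /utubantampiure/ is unchanged.
Rule 2 (pre-rhotic lowering): /u/ is a high vowel immediately before /r/, so it lowers to [o]. /utubantampiure/ → utubantampiore.
Rule 3 (intervocalic spirantization): /t/ is a stop between vowels /u/ and /u/, so it spirantizes to the fricative [s]. /b/ is a stop between vowels /u/ and /a/, so it spirantizes to the fricative [v]. /utubantampiore/ → usuvantampiore.
Rule 4 (post-nasal voicing): /t/ is a voiceless stop immediately after the nasal /n/, so it voices to [d]. /p/ is a voiceless stop immediately after the nasal /m/, so it voices to [b]. /usuvantampiore/ → usuvandambiore.
Rule 5 (final vowel raising): /e/ is a mid vowel in word-final position, so it raises to [i]. /usuvandambiore/ → usuvandambiori.

usuvandambiori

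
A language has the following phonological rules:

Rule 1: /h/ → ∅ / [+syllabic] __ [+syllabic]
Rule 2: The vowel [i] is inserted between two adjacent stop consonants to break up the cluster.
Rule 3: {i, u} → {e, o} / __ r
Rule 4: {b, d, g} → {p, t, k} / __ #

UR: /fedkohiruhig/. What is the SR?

Rule 1 (intervocalic h-deletion): /h/ occurs between vowels /o/ and /i/, so it deletes. /h/ occurs between vowels /u/ and /i/, so it deletes. /fedkohiruhig/ → fedkoiruig.
Rule 2 (stop-cluster i-epenthesis): /d/ and /k/ form a stop–stop cluster, so [i] is inserted between them. /fedkoiruig/ → fedikoiruig.
Rule 3 (pre-rhotic lowering): /i/ is a high vowel immediately before /r/, so it lowers to [e]. /fedikoiruig/ → fedikoeruig.
Rule 4 (final devoicing): /g/ is a voiced stop in word-final position, so it devoices to [k]. /fedikoeruig/ → fedikoeruik.

fedikoeruik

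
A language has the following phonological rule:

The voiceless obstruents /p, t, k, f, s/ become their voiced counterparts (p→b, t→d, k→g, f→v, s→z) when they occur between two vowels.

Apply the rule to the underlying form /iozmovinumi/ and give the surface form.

No segment of /iozmovinumi/ meets the structural description of the rule, so the form surfaces unchanged.

iozmovinumi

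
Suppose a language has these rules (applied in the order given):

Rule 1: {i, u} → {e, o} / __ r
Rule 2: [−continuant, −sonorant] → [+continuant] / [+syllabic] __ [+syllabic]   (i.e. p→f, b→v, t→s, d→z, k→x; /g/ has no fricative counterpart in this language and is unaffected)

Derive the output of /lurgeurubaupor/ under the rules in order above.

Rule 1 (pre-rhotic lowering): /u/ is a high vowel immediately before /r/, so it lowers to [o]. /u/ is a high vowel immediately before /r/, so it lowers to [o]. /lurgeurubaupor/ → lorgeorubaupor.
Rule 2 (intervocalic spirantization): /b/ is a stop between vowels /u/ and /a/, so it spirantizes to the fricative [v]. /p/ is a stop between vowels /u/ and /o/, so it spirantizes to the fricative [f]. /lorgeorubaupor/ → lorgeoruvaufor.

lorgeoruvaufor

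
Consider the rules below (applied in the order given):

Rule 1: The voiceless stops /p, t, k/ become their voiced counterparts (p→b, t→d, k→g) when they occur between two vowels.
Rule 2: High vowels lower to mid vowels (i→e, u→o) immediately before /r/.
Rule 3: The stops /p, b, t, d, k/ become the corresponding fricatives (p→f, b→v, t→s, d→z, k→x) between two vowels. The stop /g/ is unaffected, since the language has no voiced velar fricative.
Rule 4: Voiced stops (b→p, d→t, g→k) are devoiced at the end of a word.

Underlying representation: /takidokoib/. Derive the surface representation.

tagizogoip

Rule 1 (intervocalic voicing): /k/ is a voiceless stop between vowels /a/ and /i/, so it voices to [g]. /k/ is a voiceless stop between vowels /o/ and /o/, so it voices to [g]. /takidokoib/ → tagidogoib.
Rule 2 (pre-rhotic lowering): no segment meets the environment; /tagidogoib/ is unchanged.
Rule 3 (intervocalic spirantization): /d/ is a stop between vowels /i/ and /o/, so it spirantizes to the fricative [z]. /tagidogoib/ → tagizogoib.
Rule 4 (final devoicing): /b/ is a voiced stop in word-final position, so it devoices to [p]. /tagizogoib/ → tagizogoip.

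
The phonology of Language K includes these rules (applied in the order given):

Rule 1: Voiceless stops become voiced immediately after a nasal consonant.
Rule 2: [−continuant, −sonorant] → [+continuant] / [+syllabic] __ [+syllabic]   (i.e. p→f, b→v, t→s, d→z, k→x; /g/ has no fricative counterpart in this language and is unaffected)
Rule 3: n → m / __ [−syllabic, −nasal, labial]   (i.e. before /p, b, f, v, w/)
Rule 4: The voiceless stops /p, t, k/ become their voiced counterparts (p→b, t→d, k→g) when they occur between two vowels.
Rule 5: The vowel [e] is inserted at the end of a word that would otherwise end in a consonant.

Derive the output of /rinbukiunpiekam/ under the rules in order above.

rimbuxiumbiexame

Rule 1 (post-nasal voicing): /p/ is a voiceless stop immediately after the nasal /n/, so it voices to [b]. /rinbukiunpiekam/ → rinbukiunbiekam.
Rule 2 (intervocalic spirantization): /k/ is a stop between vowels /u/ and /i/, so it spirantizes to the fricative [x]. /k/ is a stop between vowels /e/ and /a/, so it spirantizes to the fricative [x]. /rinbukiunbiekam/ → rinbuxiunbiexam.
Rule 3 (nasal place assimilation): /n/ precedes the labial consonant /b/, so it assimilates in place to [m]. /n/ precedes the labial consonant /b/, so it assimilates in place to [m]. /rinbuxiunbiexam/ → rimbuxiumbiexam.
Rule 4 (intervocalic voicing): no segment meets the environment; /rimbuxiumbiexam/ is unchanged.
Rule 5 (final e-epenthesis): the form ends in the consonant /m/, so [e] is inserted word-finally. /rimbuxiumbiexam/ → rimbuxiumbiexame.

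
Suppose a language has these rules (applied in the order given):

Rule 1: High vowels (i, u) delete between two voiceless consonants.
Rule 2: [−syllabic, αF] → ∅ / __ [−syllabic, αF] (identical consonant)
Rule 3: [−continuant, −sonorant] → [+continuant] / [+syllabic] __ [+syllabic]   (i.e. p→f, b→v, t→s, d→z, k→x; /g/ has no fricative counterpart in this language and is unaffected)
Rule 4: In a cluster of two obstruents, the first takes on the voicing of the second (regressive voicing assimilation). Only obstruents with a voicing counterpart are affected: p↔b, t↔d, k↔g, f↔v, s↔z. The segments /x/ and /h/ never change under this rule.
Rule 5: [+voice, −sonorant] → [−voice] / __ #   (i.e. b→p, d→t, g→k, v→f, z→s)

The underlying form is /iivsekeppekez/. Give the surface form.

iifsexefexes

Rule 1 (high vowel syncope): no segment meets the environment; /iivsekeppekez/ is unchanged.
Rule 2 (degemination): /pp/ is a geminate; the first /p/ deletes. /iivsekeppekez/ → iivsekepekez.
Rule 3 (intervocalic spirantization): /k/ is a stop between vowels /e/ and /e/, so it spirantizes to the fricative [x]. /p/ is a stop between vowels /e/ and /e/, so it spirantizes to the fricative [f]. /k/ is a stop between vowels /e/ and /e/, so it spirantizes to the fricative [x]. /iivsekepekez/ → iivsexefexez.
Rule 4 (regressive voicing assimilation): /v/ precedes the voiceless obstruent /s/, so it devoices to [f] by assimilation. /iivsexefexez/ → iifsexefexez.
Rule 5 (final devoicing): /z/ is a voiced obstruent in word-final position, so it devoices to [s]. /iifsexefexez/ → iifsexefexes.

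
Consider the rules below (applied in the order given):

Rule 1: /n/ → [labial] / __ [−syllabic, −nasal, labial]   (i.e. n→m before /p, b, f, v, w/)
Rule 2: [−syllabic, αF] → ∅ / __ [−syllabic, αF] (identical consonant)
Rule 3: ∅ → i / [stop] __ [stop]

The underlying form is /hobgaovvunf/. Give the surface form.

hobigaovumf

Rule 1 (nasal place assimilation): /n/ precedes the labial consonant /f/, so it assimilates in place to [m]. /hobgaovvunf/ → hobgaovvumf.
Rule 2 (degemination): /vv/ is a geminate; the first /v/ deletes. /hobgaovvumf/ → hobgaovumf.
Rule 3 (stop-cluster i-epenthesis): /b/ and /g/ form a stop–stop cluster, so [i] is inserted between them. /hobgaovumf/ → hobigaovumf.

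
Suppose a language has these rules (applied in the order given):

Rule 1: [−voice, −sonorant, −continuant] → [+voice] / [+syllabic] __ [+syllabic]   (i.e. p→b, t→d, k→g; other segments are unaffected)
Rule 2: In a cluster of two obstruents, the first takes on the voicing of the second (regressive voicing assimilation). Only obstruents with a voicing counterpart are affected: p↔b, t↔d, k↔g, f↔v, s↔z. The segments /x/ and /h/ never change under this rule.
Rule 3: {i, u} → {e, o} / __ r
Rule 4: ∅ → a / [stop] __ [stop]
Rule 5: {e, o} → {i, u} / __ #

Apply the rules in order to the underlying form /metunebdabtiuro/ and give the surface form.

medunebadapatioru

Rule 1 (intervocalic voicing): /t/ is a voiceless stop between vowels /e/ and /u/, so it voices to [d]. /metunebdabtiuro/ → medunebdabtiuro.
Rule 2 (regressive voicing assimilation): /b/ precedes the voiceless obstruent /t/, so it devoices to [p] by assimilation. /medunebdabtiuro/ → medunebdaptiuro.
Rule 3 (pre-rhotic lowering): /u/ is a high vowel immediately before /r/, so it lowers to [o]. /medunebdaptiuro/ → medunebdaptioro.
Rule 4 (stop-cluster a-epenthesis): /b/ and /d/ form a stop–stop cluster, so [a] is inserted between them. /p/ and /t/ form a stop–stop cluster, so [a] is inserted between them. /medunebdaptioro/ → medunebadapatioro.
Rule 5 (final vowel raising): /o/ is a mid vowel in word-final position, so it raises to [u]. /medunebadapatioro/ → medunebadapatioru.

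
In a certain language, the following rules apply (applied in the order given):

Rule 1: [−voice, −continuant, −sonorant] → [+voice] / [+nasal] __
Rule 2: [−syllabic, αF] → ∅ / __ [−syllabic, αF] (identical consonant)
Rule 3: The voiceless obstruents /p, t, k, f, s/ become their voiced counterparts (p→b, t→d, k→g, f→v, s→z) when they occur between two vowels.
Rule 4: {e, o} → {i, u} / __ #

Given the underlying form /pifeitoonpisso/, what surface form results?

piveidoonbizu

Rule 1 (post-nasal voicing): /p/ is a voiceless stop immediately after the nasal /n/, so it voices to [b]. /pifeitoonpisso/ → pifeitoonbisso.
Rule 2 (degemination): /ss/ is a geminate; the first /s/ deletes. /pifeitoonbisso/ → pifeitoonbiso.
Rule 3 (intervocalic voicing): /f/ is a voiceless obstruent between vowels /i/ and /e/, so it voices to [v]. /t/ is a voiceless obstruent between vowels /i/ and /o/, so it voices to [d]. /s/ is a voiceless obstruent between vowels /i/ and /o/, so it voices to [z]. /pifeitoonbiso/ → piveidoonbizo.
Rule 4 (final vowel raising): /o/ is a mid vowel in word-final position, so it raises to [u]. /piveidoonbizo/ → piveidoonbizu.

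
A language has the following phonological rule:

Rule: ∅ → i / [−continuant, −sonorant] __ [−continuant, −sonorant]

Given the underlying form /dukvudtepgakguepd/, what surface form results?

/d/ and /t/ form a stop–stop cluster, so [i] is inserted between them.
/p/ and /g/ form a stop–stop cluster, so [i] is inserted between them.
/k/ and /g/ form a stop–stop cluster, so [i] is inserted between them.
/p/ and /d/ form a stop–stop cluster, so [i] is inserted between them.
Surface form: [dukvuditepigakiguepid].

dukvuditepigakiguepid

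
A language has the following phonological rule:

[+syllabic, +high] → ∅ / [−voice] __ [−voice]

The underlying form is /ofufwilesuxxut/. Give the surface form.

offwilesxxt

/u/ is a high vowel flanked by voiceless consonants /f/ and /f/, so it deletes.
/u/ is a high vowel flanked by voiceless consonants /s/ and /x/, so it deletes.
/u/ is a high vowel flanked by voiceless consonants /x/ and /t/, so it deletes.
The other instance of /i/ does not occur in the required environment and remains unchanged.
Surface form: [offwilesxxt].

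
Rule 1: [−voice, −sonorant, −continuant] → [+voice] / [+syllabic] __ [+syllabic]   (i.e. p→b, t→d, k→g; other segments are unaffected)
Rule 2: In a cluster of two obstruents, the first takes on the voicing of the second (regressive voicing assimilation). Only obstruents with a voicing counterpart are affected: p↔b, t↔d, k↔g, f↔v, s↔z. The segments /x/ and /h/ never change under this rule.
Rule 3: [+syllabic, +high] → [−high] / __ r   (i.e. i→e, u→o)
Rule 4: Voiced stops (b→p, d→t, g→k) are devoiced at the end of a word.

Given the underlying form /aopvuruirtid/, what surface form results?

Rule 1 (intervocalic voicing): no segment meets the environment; /aopvuruirtid/ is unchanged.
Rule 2 (regressive voicing assimilation): /p/ precedes the voiced obstruent /v/, so it voices to [b] by assimilation. /aopvuruirtid/ → aobvuruirtid.
Rule 3 (pre-rhotic lowering): /u/ is a high vowel immediately before /r/, so it lowers to [o]. /i/ is a high vowel immediately before /r/, so it lowers to [e]. /aobvuruirtid/ → aobvoruertid.
Rule 4 (final devoicing): /d/ is a voiced stop in word-final position, so it devoices to [t]. /aobvoruertid/ → aobvoruertit.

aobvoruertit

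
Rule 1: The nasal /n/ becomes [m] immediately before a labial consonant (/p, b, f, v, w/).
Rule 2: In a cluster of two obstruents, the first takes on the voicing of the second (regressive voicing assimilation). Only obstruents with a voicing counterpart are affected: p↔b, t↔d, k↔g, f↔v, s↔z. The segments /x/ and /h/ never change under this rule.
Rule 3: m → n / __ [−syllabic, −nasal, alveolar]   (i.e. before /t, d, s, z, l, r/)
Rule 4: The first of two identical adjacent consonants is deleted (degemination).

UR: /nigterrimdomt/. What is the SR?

Rule 1 (nasal place assimilation): no segment meets the environment; /nigterrimdomt/ is unchanged.
Rule 2 (regressive voicing assimilation): /g/ precedes the voiceless obstruent /t/, so it devoices to [k] by assimilation. /nigterrimdomt/ → nikterrimdomt.
Rule 3 (nasal place assimilation): /m/ precedes the alveolar consonant /d/, so it assimilates in place to [n]. /m/ precedes the alveolar consonant /t/, so it assimilates in place to [n]. /nikterrimdomt/ → nikterrindont.
Rule 4 (degemination): /rr/ is a geminate; the first /r/ deletes. /nikterrindont/ → nikterindont.

nikterindont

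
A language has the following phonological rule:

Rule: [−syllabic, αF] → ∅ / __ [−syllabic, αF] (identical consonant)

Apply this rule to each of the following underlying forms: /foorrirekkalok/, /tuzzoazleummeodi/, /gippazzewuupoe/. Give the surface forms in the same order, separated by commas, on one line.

foorirekalok, tuzoazleumeodi, gipazewuupoe

/foorrirekkalok/: /rr/ is a geminate; the first /r/ deletes. /kk/ is a geminate; the first /k/ deletes. → [foorirekalok].
/tuzzoazleummeodi/: /zz/ is a geminate; the first /z/ deletes. /mm/ is a geminate; the first /m/ deletes. → [tuzoazleumeodi].
/gippazzewuupoe/: /pp/ is a geminate; the first /p/ deletes. /zz/ is a geminate; the first /z/ deletes. → [gipazewuupoe].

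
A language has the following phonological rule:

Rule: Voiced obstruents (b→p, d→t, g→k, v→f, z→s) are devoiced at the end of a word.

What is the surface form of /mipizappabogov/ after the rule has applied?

mipizappabogof

Scanning /mipizappabogov/: /z/ at position 5 is not in the conditioning environment; /b/ at position 10 is not in the conditioning environment; /g/ at position 12 is not in the conditioning environment; /v/ is a voiced obstruent in word-final position, so it devoices to [f].
Result: [mipizappabogof].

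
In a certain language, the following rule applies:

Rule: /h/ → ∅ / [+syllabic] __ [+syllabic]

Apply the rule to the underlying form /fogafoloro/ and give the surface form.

fogafoloro

No segment of /fogafoloro/ meets the structural description of the rule, so the form surfaces unchanged.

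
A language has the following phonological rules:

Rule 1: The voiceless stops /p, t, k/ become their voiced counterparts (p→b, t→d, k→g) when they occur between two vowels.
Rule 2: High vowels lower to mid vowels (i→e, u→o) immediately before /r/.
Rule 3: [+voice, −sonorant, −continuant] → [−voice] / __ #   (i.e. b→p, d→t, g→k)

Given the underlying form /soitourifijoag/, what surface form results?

Rule 1 (intervocalic voicing): /t/ is a voiceless stop between vowels /i/ and /o/, so it voices to [d]. /soitourifijoag/ → soidourifijoag.
Rule 2 (pre-rhotic lowering): /u/ is a high vowel immediately before /r/, so it lowers to [o]. /soidourifijoag/ → soidoorifijoag.
Rule 3 (final devoicing): /g/ is a voiced stop in word-final position, so it devoices to [k]. /soidoorifijoag/ → soidoorifijoak.

soidoorifijoak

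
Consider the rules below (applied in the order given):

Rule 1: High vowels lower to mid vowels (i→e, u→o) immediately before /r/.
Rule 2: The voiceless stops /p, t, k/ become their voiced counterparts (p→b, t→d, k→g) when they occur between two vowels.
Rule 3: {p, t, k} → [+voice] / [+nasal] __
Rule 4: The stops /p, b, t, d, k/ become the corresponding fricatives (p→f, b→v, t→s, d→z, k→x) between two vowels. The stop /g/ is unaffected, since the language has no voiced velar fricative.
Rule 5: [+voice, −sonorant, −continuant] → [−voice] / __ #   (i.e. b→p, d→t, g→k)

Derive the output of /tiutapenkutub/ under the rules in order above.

Rule 1 (pre-rhotic lowering): no segment meets the environment; /tiutapenkutub/ is unchanged.
Rule 2 (intervocalic voicing): /t/ is a voiceless stop between vowels /u/ and /a/, so it voices to [d]. /p/ is a voiceless stop between vowels /a/ and /e/, so it voices to [b]. /t/ is a voiceless stop between vowels /u/ and /u/, so it voices to [d]. /tiutapenkutub/ → tiudabenkudub.
Rule 3 (post-nasal voicing): /k/ is a voiceless stop immediately after the nasal /n/, so it voices to [g]. /tiudabenkudub/ → tiudabengudub.
Rule 4 (intervocalic spirantization): /d/ is a stop between vowels /u/ and /a/, so it spirantizes to the fricative [z]. /b/ is a stop between vowels /a/ and /e/, so it spirantizes to the fricative [v]. /d/ is a stop between vowels /u/ and /u/, so it spirantizes to the fricative [z]. /tiudabengudub/ → tiuzavenguzub.
Rule 5 (final devoicing): /b/ is a voiced stop in word-final position, so it devoices to [p]. /tiuzavenguzub/ → tiuzavenguzup.

tiuzavenguzup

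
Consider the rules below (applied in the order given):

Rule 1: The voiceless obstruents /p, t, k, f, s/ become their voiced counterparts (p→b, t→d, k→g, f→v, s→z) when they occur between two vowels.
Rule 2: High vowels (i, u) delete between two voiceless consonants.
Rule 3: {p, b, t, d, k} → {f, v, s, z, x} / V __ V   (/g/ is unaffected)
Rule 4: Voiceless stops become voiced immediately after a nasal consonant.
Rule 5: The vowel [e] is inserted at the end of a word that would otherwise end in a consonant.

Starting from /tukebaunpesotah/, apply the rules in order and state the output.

tugevaunbezozahe

Rule 1 (intervocalic voicing): /k/ is a voiceless obstruent between vowels /u/ and /e/, so it voices to [g]. /s/ is a voiceless obstruent between vowels /e/ and /o/, so it voices to [z]. /t/ is a voiceless obstruent between vowels /o/ and /a/, so it voices to [d]. /tukebaunpesotah/ → tugebaunpezodah.
Rule 2 (high vowel syncope): no segment meets the environment; /tugebaunpezodah/ is unchanged.
Rule 3 (intervocalic spirantization): /b/ is a stop between vowels /e/ and /a/, so it spirantizes to the fricative [v]. /d/ is a stop between vowels /o/ and /a/, so it spirantizes to the fricative [z]. /tugebaunpezodah/ → tugevaunpezozah.
Rule 4 (post-nasal voicing): /p/ is a voiceless stop immediately after the nasal /n/, so it voices to [b]. /tugevaunpezozah/ → tugevaunbezozah.
Rule 5 (final e-epenthesis): the form ends in the consonant /h/, so [e] is inserted word-finally. /tugevaunbezozah/ → tugevaunbezozahe.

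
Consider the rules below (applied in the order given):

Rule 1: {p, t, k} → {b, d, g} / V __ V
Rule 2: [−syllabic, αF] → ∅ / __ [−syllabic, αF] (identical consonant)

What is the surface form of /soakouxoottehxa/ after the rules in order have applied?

soagouxootehxa

Rule 1 (intervocalic voicing): /k/ is a voiceless stop between vowels /a/ and /o/, so it voices to [g]. /soakouxoottehxa/ → soagouxoottehxa.
Rule 2 (degemination): /tt/ is a geminate; the first /t/ deletes. /soagouxoottehxa/ → soagouxootehxa.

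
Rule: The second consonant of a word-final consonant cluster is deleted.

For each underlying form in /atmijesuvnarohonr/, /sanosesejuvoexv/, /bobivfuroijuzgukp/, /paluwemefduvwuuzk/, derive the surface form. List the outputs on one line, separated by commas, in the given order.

/atmijesuvnarohonr/: /r/ is the second consonant of a word-final cluster /nr/, so it deletes. → [atmijesuvnarohon].
/sanosesejuvoexv/: /v/ is the second consonant of a word-final cluster /xv/, so it deletes. → [sanosesejuvoex].
/bobivfuroijuzgukp/: /p/ is the second consonant of a word-final cluster /kp/, so it deletes. → [bobivfuroijuzguk].
/paluwemefduvwuuzk/: /k/ is the second consonant of a word-final cluster /zk/, so it deletes. → [paluwemefduvwuuz].

atmijesuvnarohon, sanosesejuvoex, bobivfuroijuzguk, paluwemefduvwuuz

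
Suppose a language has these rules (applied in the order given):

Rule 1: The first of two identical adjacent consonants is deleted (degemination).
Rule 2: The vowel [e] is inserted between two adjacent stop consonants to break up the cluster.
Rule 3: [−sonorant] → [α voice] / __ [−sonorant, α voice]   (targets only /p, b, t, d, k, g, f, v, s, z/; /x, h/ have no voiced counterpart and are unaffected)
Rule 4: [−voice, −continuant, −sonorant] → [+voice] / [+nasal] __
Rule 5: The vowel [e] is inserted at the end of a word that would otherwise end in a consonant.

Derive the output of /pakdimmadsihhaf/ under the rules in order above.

pakedimatsihafe

Rule 1 (degemination): /mm/ is a geminate; the first /m/ deletes. /hh/ is a geminate; the first /h/ deletes. /pakdimmadsihhaf/ → pakdimadsihaf.
Rule 2 (stop-cluster e-epenthesis): /k/ and /d/ form a stop–stop cluster, so [e] is inserted between them. /pakdimadsihaf/ → pakedimadsihaf.
Rule 3 (regressive voicing assimilation): /d/ precedes the voiceless obstruent /s/, so it devoices to [t] by assimilation. /pakedimadsihaf/ → pakedimatsihaf.
Rule 4 (post-nasal voicing): no segment meets the environment; /pakedimatsihaf/ is unchanged.
Rule 5 (final e-epenthesis): the form ends in the consonant /f/, so [e] is inserted word-finally. /pakedimatsihaf/ → pakedimatsihafe.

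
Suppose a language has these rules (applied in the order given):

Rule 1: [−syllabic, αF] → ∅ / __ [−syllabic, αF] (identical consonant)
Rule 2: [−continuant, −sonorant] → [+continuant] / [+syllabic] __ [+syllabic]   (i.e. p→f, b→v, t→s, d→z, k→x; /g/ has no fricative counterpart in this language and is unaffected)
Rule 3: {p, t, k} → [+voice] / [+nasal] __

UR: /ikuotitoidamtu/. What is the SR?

ixuosisoizamdu

Rule 1 (degemination): no segment meets the environment; /ikuotitoidamtu/ is unchanged.
Rule 2 (intervocalic spirantization): /k/ is a stop between vowels /i/ and /u/, so it spirantizes to the fricative [x]. /t/ is a stop between vowels /o/ and /i/, so it spirantizes to the fricative [s]. /t/ is a stop between vowels /i/ and /o/, so it spirantizes to the fricative [s]. /d/ is a stop between vowels /i/ and /a/, so it spirantizes to the fricative [z]. /ikuotitoidamtu/ → ixuosisoizamtu.
Rule 3 (post-nasal voicing): /t/ is a voiceless stop immediately after the nasal /m/, so it voices to [d]. /ixuosisoizamtu/ → ixuosisoizamdu.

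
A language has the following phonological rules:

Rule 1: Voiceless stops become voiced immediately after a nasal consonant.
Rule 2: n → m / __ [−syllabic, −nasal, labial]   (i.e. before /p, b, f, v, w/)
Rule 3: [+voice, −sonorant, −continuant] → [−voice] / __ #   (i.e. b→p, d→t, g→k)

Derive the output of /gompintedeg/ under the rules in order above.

gombindedek

Rule 1 (post-nasal voicing): /p/ is a voiceless stop immediately after the nasal /m/, so it voices to [b]. /t/ is a voiceless stop immediately after the nasal /n/, so it voices to [d]. /gompintedeg/ → gombindedeg.
Rule 2 (nasal place assimilation): no segment meets the environment; /gombindedeg/ is unchanged.
Rule 3 (final devoicing): /g/ is a voiced stop in word-final position, so it devoices to [k]. /gombindedeg/ → gombindedek.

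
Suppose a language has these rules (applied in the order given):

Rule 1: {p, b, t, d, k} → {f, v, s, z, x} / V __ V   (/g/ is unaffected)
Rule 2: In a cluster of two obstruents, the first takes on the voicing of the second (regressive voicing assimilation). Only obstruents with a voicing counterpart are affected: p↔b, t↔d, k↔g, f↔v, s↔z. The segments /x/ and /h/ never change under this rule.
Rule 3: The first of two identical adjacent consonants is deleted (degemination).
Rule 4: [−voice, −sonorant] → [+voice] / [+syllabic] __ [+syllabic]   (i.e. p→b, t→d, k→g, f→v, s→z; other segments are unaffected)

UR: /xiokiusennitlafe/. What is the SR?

xioxiuzenitlave

Rule 1 (intervocalic spirantization): /k/ is a stop between vowels /o/ and /i/, so it spirantizes to the fricative [x]. /xiokiusennitlafe/ → xioxiusennitlafe.
Rule 2 (regressive voicing assimilation): no segment meets the environment; /xioxiusennitlafe/ is unchanged.
Rule 3 (degemination): /nn/ is a geminate; the first /n/ deletes. /xioxiusennitlafe/ → xioxiusenitlafe.
Rule 4 (intervocalic voicing): /s/ is a voiceless obstruent between vowels /u/ and /e/, so it voices to [z]. /f/ is a voiceless obstruent between vowels /a/ and /e/, so it voices to [v]. /xioxiusenitlafe/ → xioxiuzenitlave.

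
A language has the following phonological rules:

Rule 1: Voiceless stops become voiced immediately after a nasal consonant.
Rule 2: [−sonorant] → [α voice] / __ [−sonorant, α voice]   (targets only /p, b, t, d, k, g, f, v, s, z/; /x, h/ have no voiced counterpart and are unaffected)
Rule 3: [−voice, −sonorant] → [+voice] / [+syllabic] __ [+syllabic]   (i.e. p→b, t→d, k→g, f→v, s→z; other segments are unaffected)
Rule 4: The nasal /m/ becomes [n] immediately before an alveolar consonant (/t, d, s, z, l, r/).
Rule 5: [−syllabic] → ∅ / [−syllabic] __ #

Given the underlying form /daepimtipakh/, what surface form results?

daebindibak

Rule 1 (post-nasal voicing): /t/ is a voiceless stop immediately after the nasal /m/, so it voices to [d]. /daepimtipakh/ → daepimdipakh.
Rule 2 (regressive voicing assimilation): no segment meets the environment; /daepimdipakh/ is unchanged.
Rule 3 (intervocalic voicing): /p/ is a voiceless obstruent between vowels /e/ and /i/, so it voices to [b]. /p/ is a voiceless obstruent between vowels /i/ and /a/, so it voices to [b]. /daepimdipakh/ → daebimdibakh.
Rule 4 (nasal place assimilation): /m/ precedes the alveolar consonant /d/, so it assimilates in place to [n]. /daebimdibakh/ → daebindibakh.
Rule 5 (final cluster simplification): /h/ is the second consonant of a word-final cluster /kh/, so it deletes. /daebindibakh/ → daebindibak.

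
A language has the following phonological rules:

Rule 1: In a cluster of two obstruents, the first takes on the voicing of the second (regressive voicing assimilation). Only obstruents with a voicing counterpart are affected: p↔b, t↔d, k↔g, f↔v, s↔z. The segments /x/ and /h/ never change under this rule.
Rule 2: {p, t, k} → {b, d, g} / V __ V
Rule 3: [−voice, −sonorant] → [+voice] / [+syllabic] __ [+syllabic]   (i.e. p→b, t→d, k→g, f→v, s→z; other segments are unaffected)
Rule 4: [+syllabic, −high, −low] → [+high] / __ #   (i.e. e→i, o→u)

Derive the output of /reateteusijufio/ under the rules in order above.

Rule 1 (regressive voicing assimilation): no segment meets the environment; /reateteusijufio/ is unchanged.
Rule 2 (intervocalic voicing): /t/ is a voiceless stop between vowels /a/ and /e/, so it voices to [d]. /t/ is a voiceless stop between vowels /e/ and /e/, so it voices to [d]. /reateteusijufio/ → readedeusijufio.
Rule 3 (intervocalic voicing): /s/ is a voiceless obstruent between vowels /u/ and /i/, so it voices to [z]. /f/ is a voiceless obstruent between vowels /u/ and /i/, so it voices to [v]. /readedeusijufio/ → readedeuzijuvio.
Rule 4 (final vowel raising): /o/ is a mid vowel in word-final position, so it raises to [u]. /readedeuzijuvio/ → readedeuzijuviu.

readedeuzijuviu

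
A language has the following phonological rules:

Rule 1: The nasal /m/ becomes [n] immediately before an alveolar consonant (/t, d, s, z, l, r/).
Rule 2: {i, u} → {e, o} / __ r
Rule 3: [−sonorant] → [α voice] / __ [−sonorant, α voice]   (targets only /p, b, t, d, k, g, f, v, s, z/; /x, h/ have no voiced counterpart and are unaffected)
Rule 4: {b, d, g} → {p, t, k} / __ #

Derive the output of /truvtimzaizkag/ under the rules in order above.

truftinzaiskak

Rule 1 (nasal place assimilation): /m/ precedes the alveolar consonant /z/, so it assimilates in place to [n]. /truvtimzaizkag/ → truvtinzaizkag.
Rule 2 (pre-rhotic lowering): no segment meets the environment; /truvtinzaizkag/ is unchanged.
Rule 3 (regressive voicing assimilation): /v/ precedes the voiceless obstruent /t/, so it devoices to [f] by assimilation. /z/ precedes the voiceless obstruent /k/, so it devoices to [s] by assimilation. /truvtinzaizkag/ → truftinzaiskag.
Rule 4 (final devoicing): /g/ is a voiced stop in word-final position, so it devoices to [k]. /truftinzaiskag/ → truftinzaiskak.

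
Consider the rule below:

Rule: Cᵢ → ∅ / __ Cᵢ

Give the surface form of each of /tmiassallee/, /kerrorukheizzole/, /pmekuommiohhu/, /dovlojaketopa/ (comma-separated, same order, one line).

tmiasalee, kerorukheizole, pmekuomiohu, dovlojaketopa

/tmiassallee/: /ss/ is a geminate; the first /s/ deletes. /ll/ is a geminate; the first /l/ deletes. → [tmiasalee].
/kerrorukheizzole/: /rr/ is a geminate; the first /r/ deletes. /zz/ is a geminate; the first /z/ deletes. → [kerorukheizole].
/pmekuommiohhu/: /mm/ is a geminate; the first /m/ deletes. /hh/ is a geminate; the first /h/ deletes. → [pmekuomiohu].
/dovlojaketopa/: the rule's environment is not met; surfaces unchanged as [dovlojaketopa].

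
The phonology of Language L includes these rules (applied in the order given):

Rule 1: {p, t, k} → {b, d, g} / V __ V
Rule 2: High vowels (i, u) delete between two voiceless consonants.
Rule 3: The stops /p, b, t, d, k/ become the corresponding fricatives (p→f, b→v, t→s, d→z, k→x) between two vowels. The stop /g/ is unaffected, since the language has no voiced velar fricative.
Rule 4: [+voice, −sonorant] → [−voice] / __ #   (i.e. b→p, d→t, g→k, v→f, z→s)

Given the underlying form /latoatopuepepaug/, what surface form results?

Rule 1 (intervocalic voicing): /t/ is a voiceless stop between vowels /a/ and /o/, so it voices to [d]. /t/ is a voiceless stop between vowels /a/ and /o/, so it voices to [d]. /p/ is a voiceless stop between vowels /o/ and /u/, so it voices to [b]. /p/ is a voiceless stop between vowels /e/ and /e/, so it voices to [b]. /p/ is a voiceless stop between vowels /e/ and /a/, so it voices to [b]. /latoatopuepepaug/ → ladoadobuebebaug.
Rule 2 (high vowel syncope): no segment meets the environment; /ladoadobuebebaug/ is unchanged.
Rule 3 (intervocalic spirantization): /d/ is a stop between vowels /a/ and /o/, so it spirantizes to the fricative [z]. /d/ is a stop between vowels /a/ and /o/, so it spirantizes to the fricative [z]. /b/ is a stop between vowels /o/ and /u/, so it spirantizes to the fricative [v]. /b/ is a stop between vowels /e/ and /e/, so it spirantizes to the fricative [v]. /b/ is a stop between vowels /e/ and /a/, so it spirantizes to the fricative [v]. /ladoadobuebebaug/ → lazoazovuevevaug.
Rule 4 (final devoicing): /g/ is a voiced obstruent in word-final position, so it devoices to [k]. /lazoazovuevevaug/ → lazoazovuevevauk.

lazoazovuevevauk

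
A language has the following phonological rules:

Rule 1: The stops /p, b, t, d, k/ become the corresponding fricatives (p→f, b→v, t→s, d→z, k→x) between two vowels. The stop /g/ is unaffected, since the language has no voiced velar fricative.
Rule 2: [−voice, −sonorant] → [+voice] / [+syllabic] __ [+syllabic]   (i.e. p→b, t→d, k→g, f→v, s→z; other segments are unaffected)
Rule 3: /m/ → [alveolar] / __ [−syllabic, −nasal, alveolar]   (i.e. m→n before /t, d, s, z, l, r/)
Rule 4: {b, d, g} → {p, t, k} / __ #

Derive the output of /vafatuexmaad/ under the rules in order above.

vavazuexmaat

Rule 1 (intervocalic spirantization): /t/ is a stop between vowels /a/ and /u/, so it spirantizes to the fricative [s]. /vafatuexmaad/ → vafasuexmaad.
Rule 2 (intervocalic voicing): /f/ is a voiceless obstruent between vowels /a/ and /a/, so it voices to [v]. /s/ is a voiceless obstruent between vowels /a/ and /u/, so it voices to [z]. /vafasuexmaad/ → vavazuexmaad.
Rule 3 (nasal place assimilation): no segment meets the environment; /vavazuexmaad/ is unchanged.
Rule 4 (final devoicing): /d/ is a voiced stop in word-final position, so it devoices to [t]. /vavazuexmaad/ → vavazuexmaat.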